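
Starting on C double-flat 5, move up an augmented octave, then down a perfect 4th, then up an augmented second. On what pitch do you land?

Up an augmented octave from Cbb5: Cb6 (13 semitones up).
A perfect fourth down from Cb6 is Gb5.
An augmented second up from Gb5 is A5.

A 5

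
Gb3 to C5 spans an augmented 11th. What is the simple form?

augmented fourth

Subtracting seven from the interval number removes an octave: 11 − 7 = 4.
So an augmented eleventh is an octave plus an augmented fourth. The quality is unchanged.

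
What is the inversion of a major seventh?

minor second

Interval numbers invert to sum to nine: 7 + 2 = 9, so a seventh inverts to a second.
Quality inverts too: major becomes minor. That makes the inversion a minor second.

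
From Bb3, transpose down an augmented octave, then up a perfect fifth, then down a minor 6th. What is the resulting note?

Down an augmented octave from Bb3: Bbb2 (13 semitones down).
Bbb2 up a perfect fifth → Fb3 (7 semitones).
A minor sixth down from Fb3 is Ab2.

Ab2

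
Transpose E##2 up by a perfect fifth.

Five letter names up from E: B.
A perfect fifth spans 7 semitones, so from E##2 the target pitch is B##2.

B##2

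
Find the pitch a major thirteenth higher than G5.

E7

Six letters up from G (plus an octave) reaches E.
A major thirteenth is 21 semitones; 21 semitones up from G5 gives E7.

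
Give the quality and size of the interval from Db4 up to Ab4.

perfect 5th

D to A spans five letter names (D-E-F-G-A), so the interval is some kind of fifth.
Db4 to Ab4 is 7 semitones, matching the perfect fifth exactly, so the quality is perfect.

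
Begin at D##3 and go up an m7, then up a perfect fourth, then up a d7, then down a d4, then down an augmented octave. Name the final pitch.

D##3 up a minor seventh → C##4 (10 semitones).
C##4 up a perfect fourth → F##4 (5 semitones).
Up a diminished seventh from F##4: E5 (9 semitones up).
A diminished fourth down from E5 is B#4.
B#4 down an augmented octave → B3 (13 semitones).

B3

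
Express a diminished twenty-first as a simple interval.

diminished 7th

Take out 2 octaves (14 from the number): 21 − 14 = 7.
Quality carries through unchanged, so the simple form is a diminished seventh.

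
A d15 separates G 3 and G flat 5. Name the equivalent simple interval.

Subtracting seven from the interval number removes an octave: 15 − 7 = 8.
So a diminished fifteenth is an octave plus a diminished octave. The quality is unchanged.

diminished 8th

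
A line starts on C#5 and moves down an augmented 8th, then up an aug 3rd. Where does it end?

Down an augmented octave from C#5: C4 (13 semitones down).
C4 up an augmented third → E#4 (5 semitones).

E#4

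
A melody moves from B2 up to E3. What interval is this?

B to E spans four letter names (B-C-D-E) — that makes it a fourth of some quality.
B2 to E3 is 5 semitones, matching the perfect fourth exactly, so the quality is perfect.

P4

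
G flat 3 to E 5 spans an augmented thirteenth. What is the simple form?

Each octave removed subtracts seven from the number: 13 − 7 = 6.
That makes an augmented thirteenth a compound augmented sixth — an octave plus an augmented sixth.

augmented 6th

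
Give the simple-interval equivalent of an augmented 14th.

augmented seventh

Subtracting seven from the interval number removes an octave: 14 − 7 = 7.
Quality carries through unchanged, so the simple form is an augmented seventh.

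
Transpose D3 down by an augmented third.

Counting three letter names down from D lands on B.
An augmented third spans 5 semitones, so from D3 the target pitch is Bbb2.

Bbb2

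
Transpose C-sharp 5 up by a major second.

D-sharp 5

Two letter names up from C: D.
Moving 2 semitones up from C#5 (the size of a major second) reaches D#5.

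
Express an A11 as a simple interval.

Each octave removed subtracts seven from the number: 11 − 7 = 4.
Quality carries through unchanged, so the simple form is an augmented fourth.

augmented 4th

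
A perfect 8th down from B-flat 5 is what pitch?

B-flat 4

For an octave the letter name doesn't change: still B, an octave down.
Moving 12 semitones down from Bb5 (the size of a perfect octave) reaches Bb4.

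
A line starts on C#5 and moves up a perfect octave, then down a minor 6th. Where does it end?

C#5 up a perfect octave → C#6 (12 semitones).
A minor sixth down from C#6 is E#5.

E#5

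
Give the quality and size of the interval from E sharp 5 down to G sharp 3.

Descending from E#5 to G#3 is the same interval as ascending G#3 to E#5.
G to E spans six letter names (G-A-B-C-D-E), plus an octave — that makes it a thirteenth of some quality.
G#3 to E#5 is 21 semitones, matching the major thirteenth exactly, so the quality is major.
(Equivalently, a compound major sixth: a major sixth plus an octave.)

major 13th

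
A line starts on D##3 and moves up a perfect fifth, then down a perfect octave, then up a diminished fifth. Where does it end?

E#3

Up a perfect fifth from D##3: A##3 (7 semitones up).
A##3 down a perfect octave → A##2 (12 semitones).
A##2 up a diminished fifth → E#3 (6 semitones).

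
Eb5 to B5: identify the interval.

E to B spans five letter names (E-F-G-A-B) — that makes it a fifth of some quality.
The perfect fifth is 7 semitones; here we have 8, one semitone wider: augmented.

augmented 5th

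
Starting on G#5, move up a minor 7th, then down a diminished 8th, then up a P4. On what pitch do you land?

A minor seventh up from G#5 is F#6.
F#6 down a diminished octave → F##5 (11 semitones).
Up a perfect fourth from F##5: B#5 (5 semitones up).

B#5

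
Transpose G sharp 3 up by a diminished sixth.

Six letter names up from G: E.
A diminished sixth spans 7 semitones, so from G#3 the target pitch is Eb4.

E flat 4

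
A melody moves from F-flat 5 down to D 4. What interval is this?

diminished tenth

Descending from Fb5 to D4 is the same interval as ascending D4 to Fb5.
D to F spans three letter names (D-E-F), plus an octave: a tenth.
A major tenth would be 16 semitones; D4 to Fb5 is 14, two semitones narrower, so the interval is diminished.
(Equivalently, a compound diminished third: a diminished third plus an octave.)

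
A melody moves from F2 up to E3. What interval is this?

F to E spans seven letter names (F-G-A-B-C-D-E), so the interval is some kind of seventh.
Counting semitones, F2→E3 is 11, which is the major seventh.

major 7th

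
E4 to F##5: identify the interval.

E to F spans two letter names (E-F), plus an octave, so the interval is some kind of ninth.
E4 to F##5 spans 15 semitones — one semitone wider than the major ninth (14) — giving an augmented ninth.
(Equivalently, a compound augmented second: an augmented second plus an octave.)

augmented ninth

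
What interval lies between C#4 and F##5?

augmented eleventh

C to F spans four letter names (C-D-E-F), plus an octave: an eleventh.
C#4 to F##5 spans 18 semitones — one semitone wider than the perfect eleventh (17) — giving an augmented eleventh.
(Equivalently, a compound augmented fourth: an augmented fourth plus an octave.)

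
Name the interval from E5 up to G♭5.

E to G spans three letter names (E-F-G): a third.
A major third would be 4 semitones; E5 to Gb5 is 2, two semitones narrower, so the interval is diminished.

diminished third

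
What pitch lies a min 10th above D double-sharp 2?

F double-sharp 3

Counting three letter names plus an octave up from D lands on F.
Moving 15 semitones up from D##2 (the size of a minor tenth) reaches F##3.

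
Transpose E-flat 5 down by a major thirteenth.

The thirteenth's letter: E down six letter names plus an octave → G.
A major thirteenth spans 21 semitones, so from Eb5 the target pitch is Gb3.

G-flat 3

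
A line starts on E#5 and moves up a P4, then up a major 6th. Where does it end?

F##6

Up a perfect fourth from E#5: A#5 (5 semitones up).
A major sixth up from A#5 is F##6.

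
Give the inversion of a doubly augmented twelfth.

doubly diminished 4th

First reduce the compound doubly augmented twelfth to its simple form, a doubly augmented fifth.
Inverted interval numbers add to nine, so a fifth pairs with a fourth (5 + 4 = 9).
The quality also flips — doubly augmented becomes doubly diminished — giving a doubly diminished fourth.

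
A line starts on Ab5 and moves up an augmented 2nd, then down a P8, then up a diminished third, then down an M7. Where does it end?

Ebb4

An augmented second up from Ab5 is B5.
Down a perfect octave from B5: B4 (12 semitones down).
Up a diminished third from B4: Db5 (2 semitones up).
Db5 down a major seventh → Ebb4 (11 semitones).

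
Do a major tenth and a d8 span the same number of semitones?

16 semitones (major tenth) vs 11 semitones (diminished octave): not equal.

No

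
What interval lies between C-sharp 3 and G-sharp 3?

perfect fifth

C to G spans five letter names (C-D-E-F-G): a fifth.
The perfect fifth spans 7 semitones, and C#3 to G#3 is exactly 7 semitones — so this is a perfect fifth.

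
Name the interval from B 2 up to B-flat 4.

diminished fifteenth

B to B is the same letter name, plus 2 octaves, so the interval is some kind of fifteenth.
The perfect fifteenth is 24 semitones; here we have 23, one semitone narrower: diminished.
(Equivalently, a compound diminished octave: a diminished octave plus an octave.)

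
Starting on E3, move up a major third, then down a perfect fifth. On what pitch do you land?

C#3

Up a major third from E3: G#3 (4 semitones up).
G#3 down a perfect fifth → C#3 (7 semitones).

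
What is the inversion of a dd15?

First reduce the compound doubly diminished fifteenth to its simple form, a doubly diminished octave.
Inverted interval numbers add to nine, so an octave pairs with a unison (8 + 1 = 9).
Quality inverts too: doubly diminished becomes doubly augmented. That makes the inversion a doubly augmented unison.

doubly augmented 1st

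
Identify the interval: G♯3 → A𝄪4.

augmented 9th

G to A spans two letter names (G-A), plus an octave — that makes it a ninth of some quality.
The major ninth is 14 semitones; here we have 15, one semitone wider: augmented.
(Equivalently, a compound augmented second: an augmented second plus an octave.)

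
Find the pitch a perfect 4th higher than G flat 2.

C flat 3

Counting four letter names up from G lands on C.
A perfect fourth spans 5 semitones, so from Gb2 the target pitch is Cb3.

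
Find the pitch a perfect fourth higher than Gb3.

Four letter names up from G: C.
A perfect fourth is 5 semitones; 5 semitones up from Gb3 gives Cb4.

Cb4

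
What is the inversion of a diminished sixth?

A3

The rule of nine gives the new number: 9 − 6 = 3, so a sixth becomes a third.
Quality inverts too: diminished becomes augmented. That makes the inversion an augmented third.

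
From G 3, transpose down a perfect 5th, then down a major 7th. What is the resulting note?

D flat 2

A perfect fifth down from G3 is C3.
A major seventh down from C3 is Db2.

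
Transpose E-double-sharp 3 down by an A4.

B-sharp 2

The fourth takes the letter from E down to B.
Moving 6 semitones down from E##3 (the size of an augmented fourth) reaches B#2.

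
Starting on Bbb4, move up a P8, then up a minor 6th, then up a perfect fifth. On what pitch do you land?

Dbb7

Bbb4 up a perfect octave → Bbb5 (12 semitones).
Bbb5 up a minor sixth → Gbb6 (8 semitones).
A perfect fifth up from Gbb6 is Dbb7.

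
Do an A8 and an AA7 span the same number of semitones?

An augmented octave = 13 semitones = a doubly augmented seventh; enharmonically equal.

Yes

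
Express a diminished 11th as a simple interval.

diminished fourth

Take out an octave (7 from the number): 11 − 7 = 4.
So a diminished eleventh is an octave plus a diminished fourth. The quality is unchanged.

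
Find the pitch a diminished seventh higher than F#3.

The seventh takes the letter from F up to E.
A diminished seventh spans 9 semitones, so from F#3 the target pitch is Eb4.

Eb4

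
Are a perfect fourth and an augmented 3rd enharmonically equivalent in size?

A perfect fourth = 5 semitones = an augmented third; enharmonically equal.

Yes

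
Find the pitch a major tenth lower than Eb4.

Cb3

Counting three letter names plus an octave down from E lands on C.
A major tenth spans 16 semitones, so from Eb4 the target pitch is Cb3.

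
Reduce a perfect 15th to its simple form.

Each octave removed subtracts seven from the number: 15 − 7 = 8.
Quality carries through unchanged, so the simple form is a perfect octave.

P8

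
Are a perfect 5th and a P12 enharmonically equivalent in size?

A perfect fifth spans 7 semitones; a perfect twelfth spans 19 semitones. They differ by 12.

No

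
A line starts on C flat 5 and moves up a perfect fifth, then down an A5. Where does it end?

Up a perfect fifth from Cb5: Gb5 (7 semitones up).
Gb5 down an augmented fifth → Cbb5 (8 semitones).

C double-flat 5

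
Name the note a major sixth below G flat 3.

B double-flat 2

The sixth takes the letter from G down to B.
A major sixth spans 9 semitones, so from Gb3 the target pitch is Bbb2.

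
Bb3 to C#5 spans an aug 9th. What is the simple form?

Take out an octave (7 from the number): 9 − 7 = 2.
So an augmented ninth is an octave plus an augmented second. The quality is unchanged.

A2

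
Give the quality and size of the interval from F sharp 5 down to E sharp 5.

Descending from F#5 to E#5 is the same interval as ascending E#5 to F#5.
E to F spans two letter names (E-F) — that makes it a second of some quality.
E#5 to F#5 is 1 semitone, a half step short of the major second (2), so this is minor.

minor second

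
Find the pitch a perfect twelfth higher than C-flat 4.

G-flat 5

Counting five letter names plus an octave up from C lands on G.
Moving 19 semitones up from Cb4 (the size of a perfect twelfth) reaches Gb5.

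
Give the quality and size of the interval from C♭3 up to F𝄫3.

C to F spans four letter names (C-D-E-F): a fourth.
Cb3 to Fbb3 spans 4 semitones — one semitone narrower than the perfect fourth (5) — giving a diminished fourth.

diminished fourth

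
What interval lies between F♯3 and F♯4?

perfect octave

F to F is the same letter name, plus an octave — that makes it an octave of some quality.
The perfect octave spans 12 semitones, and F#3 to F#4 is exactly 12 semitones — so this is a perfect octave.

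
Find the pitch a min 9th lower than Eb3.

D2

Two letters down from E (plus an octave) reaches D.
A minor ninth spans 13 semitones, so from Eb3 the target pitch is D2.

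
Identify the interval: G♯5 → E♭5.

Descending from G#5 to Eb5 is the same interval as ascending Eb5 to G#5.
E to G spans three letter names (E-F-G): a third.
The major third is 4 semitones; here we have 5, one semitone wider: augmented.

augmented 3rd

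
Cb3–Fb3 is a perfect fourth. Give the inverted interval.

P5

The rule of nine gives the new number: 9 − 4 = 5, so a fourth becomes a fifth.
The quality also flips — perfect stays perfect — giving a perfect fifth.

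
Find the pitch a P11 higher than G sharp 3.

Counting four letter names plus an octave up from G lands on C.
A perfect eleventh is 17 semitones; 17 semitones up from G#3 gives C#5.

C sharp 5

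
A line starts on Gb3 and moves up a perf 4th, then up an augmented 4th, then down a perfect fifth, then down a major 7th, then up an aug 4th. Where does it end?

F3

Up a perfect fourth from Gb3: Cb4 (5 semitones up).
Cb4 up an augmented fourth → F4 (6 semitones).
A perfect fifth down from F4 is Bb3.
Bb3 down a major seventh → Cb3 (11 semitones).
Cb3 up an augmented fourth → F3 (6 semitones).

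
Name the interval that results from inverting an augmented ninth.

First reduce the compound augmented ninth to its simple form, an augmented second.
The rule of nine gives the new number: 9 − 2 = 7, so a second becomes a seventh.
Quality inverts too: augmented becomes diminished. That makes the inversion a diminished seventh.

diminished 7th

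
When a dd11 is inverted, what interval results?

doubly augmented fifth

First reduce the compound doubly diminished eleventh to its simple form, a doubly diminished fourth.
Interval numbers invert to sum to nine: 4 + 5 = 9, so a fourth inverts to a fifth.
The quality also flips — doubly diminished becomes doubly augmented — giving a doubly augmented fifth.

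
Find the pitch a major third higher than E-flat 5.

The third takes the letter from E up to G.
Moving 4 semitones up from Eb5 (the size of a major third) reaches G5.

G 5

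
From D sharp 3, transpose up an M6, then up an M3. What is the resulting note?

D double-sharp 4

D#3 up a major sixth → B#3 (9 semitones).
A major third up from B#3 is D##4.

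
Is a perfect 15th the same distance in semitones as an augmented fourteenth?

A perfect fifteenth = 24 semitones = an augmented fourteenth; enharmonically equal.

Yes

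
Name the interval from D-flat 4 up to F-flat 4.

D to F spans three letter names (D-E-F) — that makes it a third of some quality.
At 3 semitones, Db4→Fb4 falls one short of a major third: minor.

m3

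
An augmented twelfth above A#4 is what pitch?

Counting five letter names plus an octave up from A lands on E.
Moving 20 semitones up from A#4 (the size of an augmented twelfth) reaches E##6.

E##6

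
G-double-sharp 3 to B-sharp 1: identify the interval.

major thirteenth

Descending from G##3 to B#1 is the same interval as ascending B#1 to G##3.
B to G spans six letter names (B-C-D-E-F-G), plus an octave: a thirteenth.
B#1 to G##3 is 21 semitones, matching the major thirteenth exactly, so the quality is major.
(Equivalently, a compound major sixth: a major sixth plus an octave.)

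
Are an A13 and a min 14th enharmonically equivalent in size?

Both span 22 semitones: an augmented thirteenth and a minor fourteenth are the same chromatic distance.

Yes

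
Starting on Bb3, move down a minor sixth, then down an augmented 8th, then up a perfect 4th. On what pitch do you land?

Gb2

Down a minor sixth from Bb3: D3 (8 semitones down).
Down an augmented octave from D3: Db2 (13 semitones down).
A perfect fourth up from Db2 is Gb2.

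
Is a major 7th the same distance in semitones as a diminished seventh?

A major seventh is 11 semitones but a diminished seventh is 9 semitones — different sizes.

No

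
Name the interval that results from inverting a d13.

augmented third

First reduce the compound diminished thirteenth to its simple form, a diminished sixth.
The rule of nine gives the new number: 9 − 6 = 3, so a sixth becomes a third.
Quality inverts too: diminished becomes augmented. That makes the inversion an augmented third.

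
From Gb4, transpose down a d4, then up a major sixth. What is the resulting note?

Gb4 down a diminished fourth → D4 (4 semitones).
Up a major sixth from D4: B4 (9 semitones up).

B4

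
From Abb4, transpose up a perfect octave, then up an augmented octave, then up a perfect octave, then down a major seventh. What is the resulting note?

A perfect octave up from Abb4 is Abb5.
Up an augmented octave from Abb5: Ab6 (13 semitones up).
Ab6 up a perfect octave → Ab7 (12 semitones).
Ab7 down a major seventh → Bbb6 (11 semitones).

Bbb6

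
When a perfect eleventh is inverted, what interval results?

First reduce the compound perfect eleventh to its simple form, a perfect fourth.
Inverted interval numbers add to nine, so a fourth pairs with a fifth (4 + 5 = 9).
The quality also flips — perfect stays perfect — giving a perfect fifth.

P5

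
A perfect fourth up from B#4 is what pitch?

The fourth takes the letter from B up to E.
A perfect fourth spans 5 semitones, so from B#4 the target pitch is E#5.

E#5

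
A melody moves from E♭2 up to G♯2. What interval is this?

augmented third

E to G spans three letter names (E-F-G), so the interval is some kind of third.
The major third is 4 semitones; here we have 5, one semitone wider: augmented.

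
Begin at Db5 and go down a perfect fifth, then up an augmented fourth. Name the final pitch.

A perfect fifth down from Db5 is Gb4.
Up an augmented fourth from Gb4: C5 (6 semitones up).

C5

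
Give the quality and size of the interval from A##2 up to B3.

diminished ninth

A to B spans two letter names (A-B), plus an octave, so the interval is some kind of ninth.
A major ninth would be 14 semitones; A##2 to B3 is 12, two semitones narrower, so the interval is diminished.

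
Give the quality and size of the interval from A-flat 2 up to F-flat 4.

A to F spans six letter names (A-B-C-D-E-F), plus an octave: a thirteenth.
Ab2 to Fb4 is 20 semitones, a half step short of the major thirteenth (21), so this is minor.
(Equivalently, a compound minor sixth: a minor sixth plus an octave.)

minor 13th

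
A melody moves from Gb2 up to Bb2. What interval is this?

major third

G to B spans three letter names (G-A-B) — that makes it a third of some quality.
Gb2 to Bb2 is 4 semitones, matching the major third exactly, so the quality is major.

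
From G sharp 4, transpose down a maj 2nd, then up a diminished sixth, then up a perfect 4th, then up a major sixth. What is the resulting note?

E flat 6

Down a major second from G#4: F#4 (2 semitones down).
A diminished sixth up from F#4 is Db5.
Up a perfect fourth from Db5: Gb5 (5 semitones up).
Gb5 up a major sixth → Eb6 (9 semitones).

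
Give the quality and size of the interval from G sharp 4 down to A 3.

M7

Descending from G#4 to A3 is the same interval as ascending A3 to G#4.
A to G spans seven letter names (A-B-C-D-E-F-G) — that makes it a seventh of some quality.
A3 to G#4 is 11 semitones, matching the major seventh exactly, so the quality is major.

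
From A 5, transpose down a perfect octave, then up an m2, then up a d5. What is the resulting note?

F flat 5

Down a perfect octave from A5: A4 (12 semitones down).
Up a minor second from A4: Bb4 (1 semitone up).
Bb4 up a diminished fifth → Fb5 (6 semitones).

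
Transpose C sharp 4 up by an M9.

Two letters up from C (plus an octave) reaches D.
A major ninth is 14 semitones; 14 semitones up from C#4 gives D#5.

D sharp 5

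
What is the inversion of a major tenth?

m6

First reduce the compound major tenth to its simple form, a major third.
Interval numbers invert to sum to nine: 3 + 6 = 9, so a third inverts to a sixth.
Quality inverts too: major becomes minor. That makes the inversion a minor sixth.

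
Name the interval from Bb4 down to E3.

diminished 12th

Descending from Bb4 to E3 is the same interval as ascending E3 to Bb4.
E to B spans five letter names (E-F-G-A-B), plus an octave: a twelfth.
E3 to Bb4 spans 18 semitones — one semitone narrower than the perfect twelfth (19) — giving a diminished twelfth.
(Equivalently, a compound diminished fifth: a diminished fifth plus an octave.)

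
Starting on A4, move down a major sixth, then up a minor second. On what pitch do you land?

A major sixth down from A4 is C4.
Up a minor second from C4: Db4 (1 semitone up).

Db4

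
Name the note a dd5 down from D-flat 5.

G-sharp 4

Five letter names down from D: G.
A doubly diminished fifth spans 5 semitones, so from Db5 the target pitch is G#4.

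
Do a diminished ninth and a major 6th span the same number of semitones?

A diminished ninth is 12 semitones but a major sixth is 9 semitones — different sizes.

No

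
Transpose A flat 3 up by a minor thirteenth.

The thirteenth's letter: A up six letter names plus an octave → F.
A minor thirteenth is 20 semitones; 20 semitones up from Ab3 gives Fb5.

F flat 5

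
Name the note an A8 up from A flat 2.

A 3

An octave keeps the letter name A, an octave up from A.
Moving 13 semitones up from Ab2 (the size of an augmented octave) reaches A3.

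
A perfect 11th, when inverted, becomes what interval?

First reduce the compound perfect eleventh to its simple form, a perfect fourth.
The rule of nine gives the new number: 9 − 4 = 5, so a fourth becomes a fifth.
Quality inverts too: perfect stays perfect. That makes the inversion a perfect fifth.

perfect 5th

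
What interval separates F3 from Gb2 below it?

Descending from F3 to Gb2 is the same interval as ascending Gb2 to F3.
G to F spans seven letter names (G-A-B-C-D-E-F) — that makes it a seventh of some quality.
Counting semitones, Gb2→F3 is 11, which is the major seventh.

major 7th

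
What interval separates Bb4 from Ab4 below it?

Descending from Bb4 to Ab4 is the same interval as ascending Ab4 to Bb4.
A to B spans two letter names (A-B), so the interval is some kind of second.
Ab4 to Bb4 is 2 semitones, matching the major second exactly, so the quality is major.

major second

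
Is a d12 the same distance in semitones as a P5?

A diminished twelfth spans 18 semitones; a perfect fifth spans 7 semitones. They differ by 11.

No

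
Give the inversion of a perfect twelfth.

P4

First reduce the compound perfect twelfth to its simple form, a perfect fifth.
Inverted interval numbers add to nine, so a fifth pairs with a fourth (5 + 4 = 9).
And perfect stays perfect under inversion, so we get a perfect fourth.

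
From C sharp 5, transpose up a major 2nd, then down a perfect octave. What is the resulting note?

D sharp 4

Up a major second from C#5: D#5 (2 semitones up).
A perfect octave down from D#5 is D#4.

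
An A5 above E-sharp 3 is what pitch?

Counting five letter names up from E lands on B.
An augmented fifth is 8 semitones; 8 semitones up from E#3 gives B##3.

B-double-sharp 3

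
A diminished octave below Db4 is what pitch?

The letter stays D (same as the start), shifted an octave down.
Moving 11 semitones down from Db4 (the size of a diminished octave) reaches D3.

D3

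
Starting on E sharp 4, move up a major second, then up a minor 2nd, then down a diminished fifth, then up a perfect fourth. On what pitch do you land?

F double-sharp 4

Up a major second from E#4: F##4 (2 semitones up).
F##4 up a minor second → G#4 (1 semitone).
G#4 down a diminished fifth → C##4 (6 semitones).
C##4 up a perfect fourth → F##4 (5 semitones).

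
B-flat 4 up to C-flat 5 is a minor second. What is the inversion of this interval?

major 7th

Interval numbers invert to sum to nine: 2 + 7 = 9, so a second inverts to a seventh.
And minor becomes major under inversion, so we get a major seventh.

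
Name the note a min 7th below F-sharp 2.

G-sharp 1

Counting seven letter names down from F lands on G.
A minor seventh is 10 semitones; 10 semitones down from F#2 gives G#1.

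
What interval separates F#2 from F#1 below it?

perfect octave

Descending from F#2 to F#1 is the same interval as ascending F#1 to F#2.
F to F is the same letter name, plus an octave: an octave.
Counting semitones, F#1→F#2 is 12, which is the perfect octave.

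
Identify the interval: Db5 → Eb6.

major ninth

D to E spans two letter names (D-E), plus an octave: a ninth.
Counting semitones, Db5→Eb6 is 14, which is the major ninth.
(Equivalently, a compound major second: a major second plus an octave.)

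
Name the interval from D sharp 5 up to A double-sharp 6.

D to A spans five letter names (D-E-F-G-A), plus an octave — that makes it a twelfth of some quality.
The perfect twelfth is 19 semitones; here we have 20, one semitone wider: augmented.
(Equivalently, a compound augmented fifth: an augmented fifth plus an octave.)

A12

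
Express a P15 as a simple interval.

Each octave removed subtracts seven from the number: 15 − 7 = 8.
That makes a perfect fifteenth a compound perfect octave — an octave plus a perfect octave.

perfect octave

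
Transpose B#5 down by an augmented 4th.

The fourth takes the letter from B down to F.
An augmented fourth is 6 semitones; 6 semitones down from B#5 gives F#5.

F#5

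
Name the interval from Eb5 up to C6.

E to C spans six letter names (E-F-G-A-B-C) — that makes it a sixth of some quality.
Counting semitones, Eb5→C6 is 9, which is the major sixth.

major 6th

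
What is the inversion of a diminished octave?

augmented unison

The rule of nine gives the new number: 9 − 8 = 1, so an octave becomes a unison.
The quality also flips — diminished becomes augmented — giving an augmented unison.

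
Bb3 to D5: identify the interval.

B to D spans three letter names (B-C-D), plus an octave, so the interval is some kind of tenth.
The major tenth spans 16 semitones, and Bb3 to D5 is exactly 16 semitones — so this is a major tenth.
(Equivalently, a compound major third: a major third plus an octave.)

M10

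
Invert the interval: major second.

Inverted interval numbers add to nine, so a second pairs with a seventh (2 + 7 = 9).
Quality inverts too: major becomes minor. That makes the inversion a minor seventh.

minor seventh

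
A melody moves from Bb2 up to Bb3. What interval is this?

B to B is the same letter name, plus an octave — that makes it an octave of some quality.
Bb2 to Bb3 is 12 semitones, matching the perfect octave exactly, so the quality is perfect.

perfect 8th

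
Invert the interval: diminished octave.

The rule of nine gives the new number: 9 − 8 = 1, so an octave becomes a unison.
Quality inverts too: diminished becomes augmented. That makes the inversion an augmented unison.

augmented 1st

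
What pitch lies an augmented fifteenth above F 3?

For a fifteenth the letter name doesn't change: still F, two octaves up.
An augmented fifteenth is 25 semitones; 25 semitones up from F3 gives F#5.

F sharp 5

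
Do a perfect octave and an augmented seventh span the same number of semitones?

Yes

A perfect octave = 12 semitones = an augmented seventh; enharmonically equal.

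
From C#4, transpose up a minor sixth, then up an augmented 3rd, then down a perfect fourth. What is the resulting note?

G##4

A minor sixth up from C#4 is A4.
Up an augmented third from A4: C##5 (5 semitones up).
A perfect fourth down from C##5 is G##4.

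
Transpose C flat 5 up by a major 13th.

The thirteenth's letter: C up six letter names plus an octave → A.
Moving 21 semitones up from Cb5 (the size of a major thirteenth) reaches Ab6.

A flat 6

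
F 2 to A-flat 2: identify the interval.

minor 3rd

F to A spans three letter names (F-G-A): a third.
F2 to Ab2 is 3 semitones, a half step short of the major third (4), so this is minor.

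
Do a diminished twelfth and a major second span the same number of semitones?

A diminished twelfth is 18 semitones but a major second is 2 semitones — different sizes.

No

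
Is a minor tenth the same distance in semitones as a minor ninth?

No

A minor tenth spans 15 semitones; a minor ninth spans 13 semitones. They differ by 2.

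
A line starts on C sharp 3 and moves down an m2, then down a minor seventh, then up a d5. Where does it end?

Down a minor second from C#3: B#2 (1 semitone down).
Down a minor seventh from B#2: C##2 (10 semitones down).
Up a diminished fifth from C##2: G#2 (6 semitones up).

G sharp 2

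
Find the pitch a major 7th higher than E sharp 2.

Seven letter names up from E: D.
A major seventh is 11 semitones; 11 semitones up from E#2 gives D##3.

D double-sharp 3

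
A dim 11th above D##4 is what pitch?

G#5

Counting four letter names plus an octave up from D lands on G.
A diminished eleventh spans 16 semitones, so from D##4 the target pitch is G#5.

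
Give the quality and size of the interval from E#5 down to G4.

augmented 6th

Descending from E#5 to G4 is the same interval as ascending G4 to E#5.
G to E spans six letter names (G-A-B-C-D-E): a sixth.
A major sixth would be 9 semitones; G4 to E#5 is 10, one semitone wider, so the interval is augmented.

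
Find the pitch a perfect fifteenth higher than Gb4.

For a fifteenth the letter name doesn't change: still G, two octaves up.
A perfect fifteenth spans 24 semitones, so from Gb4 the target pitch is Gb6.

Gb6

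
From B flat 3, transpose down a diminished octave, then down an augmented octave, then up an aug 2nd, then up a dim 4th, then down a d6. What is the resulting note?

A sharp 1

A diminished octave down from Bb3 is B2.
B2 down an augmented octave → Bb1 (13 semitones).
Up an augmented second from Bb1: C#2 (3 semitones up).
C#2 up a diminished fourth → F2 (4 semitones).
F2 down a diminished sixth → A#1 (7 semitones).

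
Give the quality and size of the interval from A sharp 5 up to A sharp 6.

A to A is the same letter name, plus an octave — that makes it an octave of some quality.
Counting semitones, A#5→A#6 is 12, which is the perfect octave.

perfect octave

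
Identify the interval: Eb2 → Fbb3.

E to F spans two letter names (E-F), plus an octave: a ninth.
Eb2 to Fbb3 spans 12 semitones — two semitones narrower than the major ninth (14) — giving a diminished ninth.

diminished ninth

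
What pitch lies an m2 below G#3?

The second takes the letter from G down to F.
Moving 1 semitone down from G#3 (the size of a minor second) reaches F##3.

F##3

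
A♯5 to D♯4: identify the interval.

Descending from A#5 to D#4 is the same interval as ascending D#4 to A#5.
D to A spans five letter names (D-E-F-G-A), plus an octave, so the interval is some kind of twelfth.
Counting semitones, D#4→A#5 is 19, which is the perfect twelfth.
(Equivalently, a compound perfect fifth: a perfect fifth plus an octave.)

P12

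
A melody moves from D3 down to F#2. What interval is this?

minor sixth

Descending from D3 to F#2 is the same interval as ascending F#2 to D3.
F to D spans six letter names (F-G-A-B-C-D): a sixth.
At 8 semitones, F#2→D3 falls one short of a major sixth: minor.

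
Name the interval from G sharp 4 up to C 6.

G to C spans four letter names (G-A-B-C), plus an octave, so the interval is some kind of eleventh.
A perfect eleventh would be 17 semitones; G#4 to C6 is 16, one semitone narrower, so the interval is diminished.
(Equivalently, a compound diminished fourth: a diminished fourth plus an octave.)

d11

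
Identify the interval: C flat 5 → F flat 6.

perfect 11th

C to F spans four letter names (C-D-E-F), plus an octave, so the interval is some kind of eleventh.
Cb5 to Fb6 is 17 semitones, matching the perfect eleventh exactly, so the quality is perfect.
(Equivalently, a compound perfect fourth: a perfect fourth plus an octave.)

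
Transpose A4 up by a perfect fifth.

E5

Five letter names up from A: E.
A perfect fifth is 7 semitones; 7 semitones up from A4 gives E5.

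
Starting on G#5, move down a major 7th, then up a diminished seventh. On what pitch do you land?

Gb5

G#5 down a major seventh → A4 (11 semitones).
Up a diminished seventh from A4: Gb5 (9 semitones up).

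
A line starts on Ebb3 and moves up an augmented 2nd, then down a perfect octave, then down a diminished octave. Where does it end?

Up an augmented second from Ebb3: F3 (3 semitones up).
A perfect octave down from F3 is F2.
Down a diminished octave from F2: F#1 (11 semitones down).

F#1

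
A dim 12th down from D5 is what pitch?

The twelfth's letter: D down five letter names plus an octave → G.
Moving 18 semitones down from D5 (the size of a diminished twelfth) reaches G#3.

G#3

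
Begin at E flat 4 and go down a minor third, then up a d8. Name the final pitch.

A minor third down from Eb4 is C4.
A diminished octave up from C4 is Cb5.

C flat 5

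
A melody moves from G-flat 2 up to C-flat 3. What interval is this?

G to C spans four letter names (G-A-B-C) — that makes it a fourth of some quality.
The perfect fourth spans 5 semitones, and Gb2 to Cb3 is exactly 5 semitones — so this is a perfect fourth.

perfect fourth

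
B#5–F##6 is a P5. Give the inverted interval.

perfect 4th

The rule of nine gives the new number: 9 − 5 = 4, so a fifth becomes a fourth.
Quality inverts too: perfect stays perfect. That makes the inversion a perfect fourth.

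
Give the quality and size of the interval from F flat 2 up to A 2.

augmented third

F to A spans three letter names (F-G-A) — that makes it a third of some quality.
Fb2 to A2 spans 5 semitones — one semitone wider than the major third (4) — giving an augmented third.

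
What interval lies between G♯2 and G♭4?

doubly diminished fifteenth

G to G is the same letter name, plus 2 octaves: a fifteenth.
A perfect fifteenth would be 24 semitones; G#2 to Gb4 is 22, two semitones narrower, so the interval is doubly diminished.
(Equivalently, a compound doubly diminished octave: a doubly diminished octave plus an octave.)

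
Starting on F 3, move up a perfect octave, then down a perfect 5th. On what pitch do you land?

B flat 3

A perfect octave up from F3 is F4.
F4 down a perfect fifth → Bb3 (7 semitones).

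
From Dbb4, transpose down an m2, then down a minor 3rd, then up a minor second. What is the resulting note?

Bbb3

Dbb4 down a minor second → Cb4 (1 semitone).
A minor third down from Cb4 is Ab3.
Ab3 up a minor second → Bbb3 (1 semitone).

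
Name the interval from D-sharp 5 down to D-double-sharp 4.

Descending from D#5 to D##4 is the same interval as ascending D##4 to D#5.
D to D is the same letter name, plus an octave, so the interval is some kind of octave.
A perfect octave would be 12 semitones; D##4 to D#5 is 11, one semitone narrower, so the interval is diminished.

d8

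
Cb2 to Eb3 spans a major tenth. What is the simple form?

major third

Take out an octave (7 from the number): 10 − 7 = 3.
Quality carries through unchanged, so the simple form is a major third.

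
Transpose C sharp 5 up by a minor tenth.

The tenth's letter: C up three letter names plus an octave → E.
Moving 15 semitones up from C#5 (the size of a minor tenth) reaches E6.

E 6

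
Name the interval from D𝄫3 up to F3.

augmented 3rd

D to F spans three letter names (D-E-F): a third.
The major third is 4 semitones; here we have 5, one semitone wider: augmented.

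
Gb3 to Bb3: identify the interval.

G to B spans three letter names (G-A-B) — that makes it a third of some quality.
Gb3 to Bb3 is 4 semitones, matching the major third exactly, so the quality is major.

M3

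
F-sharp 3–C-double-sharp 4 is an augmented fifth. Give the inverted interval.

diminished 4th

Inverted interval numbers add to nine, so a fifth pairs with a fourth (5 + 4 = 9).
And augmented becomes diminished under inversion, so we get a diminished fourth.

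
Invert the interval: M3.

minor sixth

The rule of nine gives the new number: 9 − 3 = 6, so a third becomes a sixth.
Quality inverts too: major becomes minor. That makes the inversion a minor sixth.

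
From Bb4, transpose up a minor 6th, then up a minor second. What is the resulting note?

Abb5

Bb4 up a minor sixth → Gb5 (8 semitones).
Up a minor second from Gb5: Abb5 (1 semitone up).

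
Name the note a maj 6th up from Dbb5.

The sixth takes the letter from D up to B.
A major sixth is 9 semitones; 9 semitones up from Dbb5 gives Bbb5.

Bbb5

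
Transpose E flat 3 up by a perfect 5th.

B flat 3

Counting five letter names up from E lands on B.
A perfect fifth is 7 semitones; 7 semitones up from Eb3 gives Bb3.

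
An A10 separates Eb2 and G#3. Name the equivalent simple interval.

Subtracting seven from the interval number removes an octave: 10 − 7 = 3.
Quality carries through unchanged, so the simple form is an augmented third.

augmented 3rd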